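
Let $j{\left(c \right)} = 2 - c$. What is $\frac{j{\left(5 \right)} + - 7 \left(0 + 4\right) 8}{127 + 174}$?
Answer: $- \frac{227}{301} \approx -0.75415$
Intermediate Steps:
$\frac{j{\left(5 \right)} + - 7 \left(0 + 4\right) 8}{127 + 174} = \frac{\left(2 - 5\right) + - 7 \left(0 + 4\right) 8}{127 + 174} = \frac{\left(2 - 5\right) + \left(-7\right) 4 \cdot 8}{301} = \left(-3 - 224\right) \frac{1}{301} = \left(-227\right) \frac{1}{301} = - \frac{227}{301}$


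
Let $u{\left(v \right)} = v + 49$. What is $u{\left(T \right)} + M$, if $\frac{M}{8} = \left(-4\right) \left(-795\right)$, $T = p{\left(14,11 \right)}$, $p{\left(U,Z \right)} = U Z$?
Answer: $25643$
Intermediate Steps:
$T = 154$ ($T = 14 \cdot 11 = 154$)
$u{\left(v \right)} = 49 + v$
$M = 25440$ ($M = 8 \left(\left(-4\right) \left(-795\right)\right) = 8 \cdot 3180 = 25440$)
$u{\left(T \right)} + M = \left(49 + 154\right) + 25440 = 203 + 25440 = 25643$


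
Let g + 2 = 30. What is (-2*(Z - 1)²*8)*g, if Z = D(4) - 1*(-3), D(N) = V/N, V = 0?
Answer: -1792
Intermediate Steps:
D(N) = 0 (D(N) = 0/N = 0)
g = 28 (g = -2 + 30 = 28)
Z = 3 (Z = 0 - 1*(-3) = 0 + 3 = 3)
(-2*(Z - 1)²*8)*g = (-2*(3 - 1)²*8)*28 = (-2*2²*8)*28 = (-2*4*8)*28 = -8*8*28 = -64*28 = -1792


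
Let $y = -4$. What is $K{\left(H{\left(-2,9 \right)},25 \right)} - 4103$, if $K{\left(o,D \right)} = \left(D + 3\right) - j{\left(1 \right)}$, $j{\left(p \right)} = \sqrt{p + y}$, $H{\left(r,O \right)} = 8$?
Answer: $-4075 - i \sqrt{3} \approx -4075.0 - 1.732 i$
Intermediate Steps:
$j{\left(p \right)} = \sqrt{-4 + p}$ ($j{\left(p \right)} = \sqrt{p - 4} = \sqrt{-4 + p}$)
$K{\left(o,D \right)} = 3 + D - i \sqrt{3}$ ($K{\left(o,D \right)} = \left(D + 3\right) - \sqrt{-4 + 1} = \left(3 + D\right) - \sqrt{-3} = \left(3 + D\right) - i \sqrt{3} = 3 + D - i \sqrt{3}$)
$K{\left(H{\left(-2,9 \right)},25 \right)} - 4103 = \left(3 + 25 - i \sqrt{3}\right) - 4103 = \left(28 - i \sqrt{3}\right) - 4103 = -4075 - i \sqrt{3}$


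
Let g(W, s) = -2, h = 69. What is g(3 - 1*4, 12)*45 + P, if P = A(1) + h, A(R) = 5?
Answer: -16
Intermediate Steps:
P = 74 (P = 5 + 69 = 74)
g(3 - 1*4, 12)*45 + P = -2*45 + 74 = -90 + 74 = -16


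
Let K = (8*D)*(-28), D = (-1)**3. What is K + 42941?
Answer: 43165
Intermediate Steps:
D = -1
K = 224 (K = (8*(-1))*(-28) = -8*(-28) = 224)
K + 42941 = 224 + 42941 = 43165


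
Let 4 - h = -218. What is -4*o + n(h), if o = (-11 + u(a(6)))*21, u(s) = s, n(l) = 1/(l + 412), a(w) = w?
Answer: 266281/634 ≈ 420.00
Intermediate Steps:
h = 222 (h = 4 - 1*(-218) = 4 + 218 = 222)
n(l) = 1/(412 + l)
o = -105 (o = (-11 + 6)*21 = -5*21 = -105)
-4*o + n(h) = -4*(-105) + 1/(412 + 222) = 420 + 1/634 = 266281/634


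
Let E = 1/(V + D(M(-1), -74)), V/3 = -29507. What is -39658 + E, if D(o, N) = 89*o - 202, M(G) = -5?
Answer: -3536224545/89168 ≈ -39658.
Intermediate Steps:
D(o, N) = -202 + 89*o
V = -88521 (V = 3*(-29507) = -88521)
E = -1/89168 (E = 1/(-88521 + (-202 + 89*(-5))) = 1/(-88521 + (-202 - 445)) = 1/(-88521 - 647) = 1/(-89168) = -1/89168 ≈ -1.1215e-5)
-39658 + E = -39658 - 1/89168 = -3536224545/89168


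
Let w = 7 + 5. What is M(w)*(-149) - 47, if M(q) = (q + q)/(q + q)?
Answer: -196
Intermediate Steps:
w = 12
M(q) = 1 (M(q) = (2*q)/((2*q)) = (2*q)*(1/(2*q)) = 1)
M(w)*(-149) - 47 = 1*(-149) - 47 = -149 - 47 = -196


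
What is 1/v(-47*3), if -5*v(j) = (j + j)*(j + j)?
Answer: -5/79524 ≈ -6.2874e-5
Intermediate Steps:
v(j) = -4*j²/5 (v(j) = -(j + j)*(j + j)/5 = -2*j*2*j/5 = -4*j²/5)
1/v(-47*3) = 1/(-4*(-47*3)²/5) = 1/(-⅘*(-141)²) = 1/(-⅘*19881) = 1/(-79524/5) = -5/79524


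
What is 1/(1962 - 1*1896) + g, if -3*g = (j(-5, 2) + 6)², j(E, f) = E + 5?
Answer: -791/66 ≈ -11.985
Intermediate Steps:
j(E, f) = 5 + E
g = -12 (g = -((5 - 5) + 6)²/3 = -(0 + 6)²/3 = -⅓*6² = -⅓*36 = -12)
1/(1962 - 1*1896) + g = 1/(1962 - 1*1896) - 12 = 1/(1962 - 1896) - 12 = 1/66 - 12 = -791/66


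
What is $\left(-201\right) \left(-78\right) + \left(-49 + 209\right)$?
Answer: $15838$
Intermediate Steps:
$\left(-201\right) \left(-78\right) + \left(-49 + 209\right) = 15678 + 160 = 15838$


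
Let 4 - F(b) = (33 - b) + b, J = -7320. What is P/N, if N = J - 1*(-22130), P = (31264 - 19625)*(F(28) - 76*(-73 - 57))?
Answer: 114655789/14810 ≈ 7741.8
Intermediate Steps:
F(b) = -29 (F(b) = 4 - ((33 - b) + b) = 4 - 1*33 = 4 - 33 = -29)
P = 114655789 (P = (31264 - 19625)*(-29 - 76*(-73 - 57)) = 11639*(-29 - 76*(-130)) = 11639*(-29 + 9880) = 11639*9851 = 114655789)
N = 14810 (N = -7320 - 1*(-22130) = -7320 + 22130 = 14810)
P/N = 114655789/14810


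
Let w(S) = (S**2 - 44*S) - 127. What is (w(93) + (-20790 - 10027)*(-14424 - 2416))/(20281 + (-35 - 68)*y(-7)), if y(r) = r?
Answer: 259481355/10501 ≈ 24710.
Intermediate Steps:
w(S) = -127 + S**2 - 44*S
(w(93) + (-20790 - 10027)*(-14424 - 2416))/(20281 + (-35 - 68)*y(-7)) = ((-127 + 93**2 - 44*93) + (-20790 - 10027)*(-14424 - 2416))/(20281 + (-35 - 68)*(-7)) = ((-127 + 8649 - 4092) - 30817*(-16840))/(20281 - 103*(-7)) = (4430 + 518958280)/(20281 + 721) = 518962710/21002 = 518962710*(1/21002) = 259481355/10501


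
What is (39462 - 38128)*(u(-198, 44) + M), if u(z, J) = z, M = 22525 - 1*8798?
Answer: 18047686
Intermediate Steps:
M = 13727 (M = 22525 - 8798 = 13727)
(39462 - 38128)*(u(-198, 44) + M) = (39462 - 38128)*(-198 + 13727) = 1334*13529 = 18047686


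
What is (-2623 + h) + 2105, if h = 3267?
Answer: 2749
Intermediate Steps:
(-2623 + h) + 2105 = (-2623 + 3267) + 2105 = 644 + 2105 = 2749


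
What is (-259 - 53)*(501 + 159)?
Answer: -205920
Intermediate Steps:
(-259 - 53)*(501 + 159) = -312*660 = -205920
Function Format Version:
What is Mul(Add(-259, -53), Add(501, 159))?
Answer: -205920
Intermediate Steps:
Mul(Add(-259, -53), Add(501, 159)) = Mul(-312, 660) = -205920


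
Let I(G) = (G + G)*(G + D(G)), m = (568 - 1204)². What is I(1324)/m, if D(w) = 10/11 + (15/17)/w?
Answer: 36447973/4202264 ≈ 8.6734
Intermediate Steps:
D(w) = 10/11 + 15/(17*w) (D(w) = 10*(1/11) + (15*(1/17))/w = 10/11 + 15/(17*w))
m = 404496 (m = (-636)² = 404496)
I(G) = 2*G*(G + 5*(33 + 34*G)/(187*G)) (I(G) = (G + G)*(G + 5*(33 + 34*G)/(187*G)) = (2*G)*(G + 5*(33 + 34*G)/(187*G)) = 2*G*(G + 5*(33 + 34*G)/(187*G)))
I(1324)/m = (30/17 + 2*1324² + (20/11)*1324)/404496 = (30/17 + 2*1752976 + 26480/11)*(1/404496) = (30/17 + 3505952 + 26480/11)*(1/404496) = (656063514/187)*(1/404496) = 36447973/4202264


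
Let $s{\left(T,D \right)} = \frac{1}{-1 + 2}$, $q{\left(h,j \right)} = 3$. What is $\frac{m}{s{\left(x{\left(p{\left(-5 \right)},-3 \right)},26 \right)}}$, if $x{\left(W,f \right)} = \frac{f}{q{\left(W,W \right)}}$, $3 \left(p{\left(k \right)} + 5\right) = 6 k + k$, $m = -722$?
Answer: $-722$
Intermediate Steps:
$p{\left(k \right)} = -5 + \frac{7 k}{3}$ ($p{\left(k \right)} = -5 + \frac{6 k + k}{3} = -5 + \frac{7 k}{3}$)
$x{\left(W,f \right)} = \frac{f}{3}$
$s{\left(T,D \right)} = 1$ ($s{\left(T,D \right)} = 1^{-1} = 1$)
$\frac{m}{s{\left(x{\left(p{\left(-5 \right)},-3 \right)},26 \right)}} = - \frac{722}{1} = \left(-722\right) 1 = -722$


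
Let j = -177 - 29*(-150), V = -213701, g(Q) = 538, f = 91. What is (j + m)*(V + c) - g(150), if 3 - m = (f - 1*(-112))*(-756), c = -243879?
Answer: -72134742058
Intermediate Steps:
m = 153471 (m = 3 - (91 - 1*(-112))*(-756) = 3 - (91 + 112)*(-756) = 3 - 203*(-756) = 3 - 1*(-153468) = 3 + 153468 = 153471)
j = 4173 (j = -177 + 4350 = 4173)
(j + m)*(V + c) - g(150) = (4173 + 153471)*(-213701 - 243879) - 1*538 = 157644*(-457580) - 538 = -72134741520 - 538 = -72134742058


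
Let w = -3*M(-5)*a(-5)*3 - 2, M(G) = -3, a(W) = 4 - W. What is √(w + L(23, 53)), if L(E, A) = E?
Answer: 2*√66 ≈ 16.248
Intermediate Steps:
w = 241 (w = -3*(-3*(4 - 1*(-5)))*3 - 2 = -3*(-3*(4 + 5))*3 - 2 = -3*(-3*9)*3 - 2 = -(-81)*3 - 2 = -3*(-81) - 2 = 243 - 2 = 241)
√(w + L(23, 53)) = √(241 + 23) = √264 = 2*√66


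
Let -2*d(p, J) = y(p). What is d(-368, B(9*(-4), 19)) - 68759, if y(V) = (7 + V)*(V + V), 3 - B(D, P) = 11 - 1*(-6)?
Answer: -201607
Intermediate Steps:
B(D, P) = -14 (B(D, P) = 3 - (11 - 1*(-6)) = 3 - (11 + 6) = 3 - 1*17 = 3 - 17 = -14)
y(V) = 2*V*(7 + V) (y(V) = (7 + V)*(2*V) = 2*V*(7 + V))
d(p, J) = -p*(7 + p)
d(-368, B(9*(-4), 19)) - 68759 = -1*(-368)*(7 - 368) - 68759 = -1*(-368)*(-361) - 68759 = -132848 - 68759 = -201607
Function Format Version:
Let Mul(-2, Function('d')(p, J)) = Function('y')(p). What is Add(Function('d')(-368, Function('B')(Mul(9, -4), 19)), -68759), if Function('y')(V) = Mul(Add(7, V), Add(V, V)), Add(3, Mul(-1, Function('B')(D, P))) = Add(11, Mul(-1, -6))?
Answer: -201607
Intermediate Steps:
Function('B')(D, P) = -14 (Function('B')(D, P) = Add(3, Mul(-1, Add(11, Mul(-1, -6)))) = Add(3, Mul(-1, Add(11, 6))) = Add(3, Mul(-1, 17)) = Add(3, -17) = -14)
Function('y')(V) = Mul(2, V, Add(7, V)) (Function('y')(V) = Mul(Add(7, V), Mul(2, V)) = Mul(2, V, Add(7, V)))
Function('d')(p, J) = Mul(-1, p, Add(7, p)) (Function('d')(p, J) = Mul(Rational(-1, 2), Mul(2, p, Add(7, p))) = Mul(-1, p, Add(7, p)))
Add(Function('d')(-368, Function('B')(Mul(9, -4), 19)), -68759) = Add(Mul(-1, -368, Add(7, -368)), -68759) = Add(Mul(-1, -368, -361), -68759) = Add(-132848, -68759) = -201607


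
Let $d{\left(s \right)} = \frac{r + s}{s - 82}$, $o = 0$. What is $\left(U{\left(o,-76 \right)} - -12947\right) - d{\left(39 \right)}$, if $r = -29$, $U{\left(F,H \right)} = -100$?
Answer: $\frac{552431}{43} \approx 12847.0$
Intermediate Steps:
$d{\left(s \right)} = \frac{-29 + s}{-82 + s}$ ($d{\left(s \right)} = \frac{-29 + s}{s - 82} = \frac{-29 + s}{-82 + s}$)
$\left(U{\left(o,-76 \right)} - -12947\right) - d{\left(39 \right)} = \left(-100 - -12947\right) - \frac{-29 + 39}{-82 + 39} = \left(-100 + 12947\right) - \frac{1}{-43} \cdot 10 = 12847 - \left(- \frac{1}{43}\right) 10 = 12847 - - \frac{10}{43} = 12847 + \frac{10}{43} = \frac{552431}{43}$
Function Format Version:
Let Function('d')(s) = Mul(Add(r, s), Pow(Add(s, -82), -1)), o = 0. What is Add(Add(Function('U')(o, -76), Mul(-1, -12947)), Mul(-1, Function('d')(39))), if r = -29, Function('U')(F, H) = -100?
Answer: Rational(552431, 43) ≈ 12847.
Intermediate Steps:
Function('d')(s) = Mul(Pow(Add(-82, s), -1), Add(-29, s)) (Function('d')(s) = Mul(Add(-29, s), Pow(Add(s, -82), -1)) = Mul(Add(-29, s), Pow(Add(-82, s), -1)) = Mul(Pow(Add(-82, s), -1), Add(-29, s)))
Add(Add(Function('U')(o, -76), Mul(-1, -12947)), Mul(-1, Function('d')(39))) = Add(Add(-100, Mul(-1, -12947)), Mul(-1, Mul(Pow(Add(-82, 39), -1), Add(-29, 39)))) = Add(Add(-100, 12947), Mul(-1, Mul(Pow(-43, -1), 10))) = Add(12847, Mul(-1, Mul(Rational(-1, 43), 10))) = Add(12847, Mul(-1, Rational(-10, 43))) = Add(12847, Rational(10, 43)) = Rational(552431, 43)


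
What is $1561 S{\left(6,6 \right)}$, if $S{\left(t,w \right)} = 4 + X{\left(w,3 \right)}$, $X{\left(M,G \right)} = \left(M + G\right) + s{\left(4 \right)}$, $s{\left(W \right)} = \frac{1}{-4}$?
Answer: $\frac{79611}{4} \approx 19903.0$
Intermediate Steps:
$s{\left(W \right)} = - \frac{1}{4}$
$X{\left(M,G \right)} = - \frac{1}{4} + G + M$ ($X{\left(M,G \right)} = \left(M + G\right) - \frac{1}{4} = \left(G + M\right) - \frac{1}{4} = - \frac{1}{4} + G + M$)
$S{\left(t,w \right)} = \frac{27}{4} + w$ ($S{\left(t,w \right)} = 4 + \left(- \frac{1}{4} + 3 + w\right) = 4 + \left(\frac{11}{4} + w\right) = \frac{27}{4} + w$)
$1561 S{\left(6,6 \right)} = 1561 \left(\frac{27}{4} + 6\right) = 1561 \cdot \frac{51}{4} = \frac{79611}{4}$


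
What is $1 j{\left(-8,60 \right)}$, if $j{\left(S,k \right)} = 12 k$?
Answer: $720$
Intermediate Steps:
$1 j{\left(-8,60 \right)} = 1 \cdot 12 \cdot 60 = 1 \cdot 720 = 720$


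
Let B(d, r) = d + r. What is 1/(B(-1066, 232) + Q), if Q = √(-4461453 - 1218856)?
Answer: -834/6375865 - I*√5680309/6375865 ≈ -0.00013081 - 0.00037381*I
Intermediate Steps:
Q = I*√5680309 (Q = √(-5680309) = I*√5680309 ≈ 2383.3*I)
1/(B(-1066, 232) + Q) = 1/((-1066 + 232) + I*√5680309) = 1/(-834 + I*√5680309)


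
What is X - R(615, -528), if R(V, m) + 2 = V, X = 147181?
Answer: 146568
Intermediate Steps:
R(V, m) = -2 + V
X - R(615, -528) = 147181 - (-2 + 615) = 147181 - 1*613 = 147181 - 613 = 146568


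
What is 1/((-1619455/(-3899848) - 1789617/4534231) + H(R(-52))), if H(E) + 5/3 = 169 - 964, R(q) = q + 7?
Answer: -53048435090664/42260828709204653 ≈ -0.0012553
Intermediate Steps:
R(q) = 7 + q
H(E) = -2390/3 (H(E) = -5/3 + (169 - 964) = -5/3 - 795 = -2390/3)
1/((-1619455/(-3899848) - 1789617/4534231) + H(R(-52))) = 1/((-1619455/(-3899848) - 1789617/4534231) - 2390/3) = 1/((-1619455*(-1/3899848) - 1789617*1/4534231) - 2390/3) = 1/((1619455/3899848 - 1789617/4534231) - 2390/3) = 1/(363748785889/17682811696888 - 2390/3) = 1/(-42260828709204653/53048435090664) = -53048435090664/42260828709204653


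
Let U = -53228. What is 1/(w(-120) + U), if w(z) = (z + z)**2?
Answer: 1/4372 ≈ 0.00022873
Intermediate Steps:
w(z) = 4*z**2 (w(z) = (2*z)**2 = 4*z**2)
1/(w(-120) + U) = 1/(4*(-120)**2 - 53228) = 1/(4*14400 - 53228) = 1/(57600 - 53228) = 1/4372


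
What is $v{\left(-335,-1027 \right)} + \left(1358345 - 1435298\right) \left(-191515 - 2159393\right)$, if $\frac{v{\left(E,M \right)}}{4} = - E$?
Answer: $180909424664$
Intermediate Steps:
$v{\left(E,M \right)} = - 4 E$ ($v{\left(E,M \right)} = 4 \left(- E\right) = - 4 E$)
$v{\left(-335,-1027 \right)} + \left(1358345 - 1435298\right) \left(-191515 - 2159393\right) = \left(-4\right) \left(-335\right) + \left(1358345 - 1435298\right) \left(-191515 - 2159393\right) = 1340 - -180909423324 = 1340 + 180909423324 = 180909424664$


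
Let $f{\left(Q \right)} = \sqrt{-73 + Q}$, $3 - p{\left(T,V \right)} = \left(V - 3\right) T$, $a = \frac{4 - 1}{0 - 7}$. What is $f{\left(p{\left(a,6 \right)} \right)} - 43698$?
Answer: $-43698 + \frac{i \sqrt{3367}}{7} \approx -43698.0 + 8.2894 i$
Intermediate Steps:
$a = - \frac{3}{7}$ ($a = \frac{3}{-7} = 3 \left(- \frac{1}{7}\right) = - \frac{3}{7} \approx -0.42857$)
$p{\left(T,V \right)} = 3 - T \left(-3 + V\right)$ ($p{\left(T,V \right)} = 3 - \left(V - 3\right) T = 3 - \left(-3 + V\right) T = 3 - T \left(-3 + V\right)$)
$f{\left(p{\left(a,6 \right)} \right)} - 43698 = \sqrt{-73 + \left(3 + 3 \left(- \frac{3}{7}\right) - \left(- \frac{3}{7}\right) 6\right)} - 43698 = \sqrt{-73 + \left(3 - \frac{9}{7} + \frac{18}{7}\right)} - 43698 = \sqrt{-73 + \frac{30}{7}} - 43698 = \sqrt{- \frac{481}{7}} - 43698 = \frac{i \sqrt{3367}}{7} - 43698 = -43698 + \frac{i \sqrt{3367}}{7}$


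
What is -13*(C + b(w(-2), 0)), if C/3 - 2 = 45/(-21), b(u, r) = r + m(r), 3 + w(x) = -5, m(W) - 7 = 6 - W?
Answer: -1144/7 ≈ -163.43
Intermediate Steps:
m(W) = 13 - W (m(W) = 7 + (6 - W) = 13 - W)
w(x) = -8 (w(x) = -3 - 5 = -8)
b(u, r) = 13 (b(u, r) = r + (13 - r) = 13)
C = -3/7 (C = 6 + 3*(45/(-21)) = 6 + 3*(45*(-1/21)) = 6 + 3*(-15/7) = 6 - 45/7 = -3/7 ≈ -0.42857)
-13*(C + b(w(-2), 0)) = -13*(-3/7 + 13) = -13*88/7 = -1144/7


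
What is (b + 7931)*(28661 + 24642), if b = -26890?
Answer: -1010571577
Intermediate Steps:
(b + 7931)*(28661 + 24642) = (-26890 + 7931)*(28661 + 24642) = -18959*53303 = -1010571577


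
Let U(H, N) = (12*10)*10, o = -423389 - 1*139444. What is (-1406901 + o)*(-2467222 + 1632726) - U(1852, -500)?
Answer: 1643735142864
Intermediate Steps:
o = -562833 (o = -423389 - 139444 = -562833)
U(H, N) = 1200 (U(H, N) = 120*10 = 1200)
(-1406901 + o)*(-2467222 + 1632726) - U(1852, -500) = (-1406901 - 562833)*(-2467222 + 1632726) - 1*1200 = -1969734*(-834496) - 1200 = 1643735144064 - 1200 = 1643735142864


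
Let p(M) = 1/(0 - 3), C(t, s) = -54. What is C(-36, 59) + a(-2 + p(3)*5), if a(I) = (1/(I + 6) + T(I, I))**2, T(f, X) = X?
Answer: -19190/441 ≈ -43.515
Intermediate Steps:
p(M) = -1/3 (p(M) = 1/(-3) = -1/3)
a(I) = (I + 1/(6 + I))**2 (a(I) = (1/(I + 6) + I)**2 = (1/(6 + I) + I)**2 = (I + 1/(6 + I))**2)
C(-36, 59) + a(-2 + p(3)*5) = -54 + (1 + (-2 - 1/3*5)**2 + 6*(-2 - 1/3*5))**2/(6 + (-2 - 1/3*5))**2 = -54 + (1 + (-2 - 5/3)**2 + 6*(-2 - 5/3))**2/(6 + (-2 - 5/3))**2 = -54 + (1 + (-11/3)**2 + 6*(-11/3))**2/(6 - 11/3)**2 = -54 + (1 + 121/9 - 22)**2/(7/3)**2 = -54 + 9*(-68/9)**2/49 = -54 + (9/49)*(4624/81) = -54 + 4624/441 = -19190/441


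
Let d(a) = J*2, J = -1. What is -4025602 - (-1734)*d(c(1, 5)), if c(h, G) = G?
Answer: -4029070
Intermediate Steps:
d(a) = -2 (d(a) = -1*2 = -2)
-4025602 - (-1734)*d(c(1, 5)) = -4025602 - (-1734)*(-2) = -4025602 - 1*3468 = -4025602 - 3468 = -4029070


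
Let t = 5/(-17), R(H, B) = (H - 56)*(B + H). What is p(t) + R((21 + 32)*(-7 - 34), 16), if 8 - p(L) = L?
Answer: 81735342/17 ≈ 4.8080e+6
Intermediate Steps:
R(H, B) = (-56 + H)*(B + H)
t = -5/17 (t = 5*(-1/17) = -5/17 ≈ -0.29412)
p(L) = 8 - L
p(t) + R((21 + 32)*(-7 - 34), 16) = (8 - 1*(-5/17)) + (((21 + 32)*(-7 - 34))² - 56*16 - 56*(21 + 32)*(-7 - 34) + 16*((21 + 32)*(-7 - 34))) = (8 + 5/17) + ((53*(-41))² - 896 - 2968*(-41) + 16*(53*(-41))) = 141/17 + ((-2173)² - 896 - 56*(-2173) + 16*(-2173)) = 141/17 + (4721929 - 896 + 121688 - 34768) = 141/17 + 4807953 = 81735342/17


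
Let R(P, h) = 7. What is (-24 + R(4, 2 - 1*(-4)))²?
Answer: 289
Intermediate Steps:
(-24 + R(4, 2 - 1*(-4)))² = (-24 + 7)² = (-17)² = 289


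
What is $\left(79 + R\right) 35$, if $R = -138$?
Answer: $-2065$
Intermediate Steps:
$\left(79 + R\right) 35 = \left(79 - 138\right) 35 = \left(-59\right) 35 = -2065$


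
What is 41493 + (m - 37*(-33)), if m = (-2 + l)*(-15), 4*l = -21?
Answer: 171291/4 ≈ 42823.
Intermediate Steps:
l = -21/4 (l = (1/4)*(-21) = -21/4 ≈ -5.2500)
m = 435/4 (m = (-2 - 21/4)*(-15) = -29/4*(-15) = 435/4 ≈ 108.75)
41493 + (m - 37*(-33)) = 41493 + (435/4 - 37*(-33)) = 41493 + (435/4 - 1*(-1221)) = 41493 + (435/4 + 1221) = 41493 + 5319/4 = 171291/4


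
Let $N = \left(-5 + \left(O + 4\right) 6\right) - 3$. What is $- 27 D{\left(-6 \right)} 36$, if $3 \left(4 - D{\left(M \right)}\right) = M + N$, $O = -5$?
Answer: $-10368$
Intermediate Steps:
$N = -14$ ($N = \left(-5 + \left(-5 + 4\right) 6\right) - 3 = \left(-5 - 6\right) - 3 = -11 - 3 = -14$)
$D{\left(M \right)} = \frac{26}{3} - \frac{M}{3}$ ($D{\left(M \right)} = 4 - \frac{M - 14}{3} = 4 - \frac{-14 + M}{3} = 4 - \left(- \frac{14}{3} + \frac{M}{3}\right) = \frac{26}{3} - \frac{M}{3}$)
$- 27 D{\left(-6 \right)} 36 = - 27 \left(\frac{26}{3} - -2\right) 36 = - 27 \left(\frac{26}{3} + 2\right) 36 = \left(-27\right) \frac{32}{3} \cdot 36 = \left(-288\right) 36 = -10368$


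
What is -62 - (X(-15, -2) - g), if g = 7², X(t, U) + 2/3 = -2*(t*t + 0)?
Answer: 1313/3 ≈ 437.67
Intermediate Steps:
X(t, U) = -⅔ - 2*t² (X(t, U) = -⅔ - 2*(t*t + 0) = -⅔ - 2*(t² + 0) = -⅔ - 2*t²)
g = 49
-62 - (X(-15, -2) - g) = -62 - ((-⅔ - 2*(-15)²) - 1*49) = -62 - ((-⅔ - 2*225) - 49) = -62 - ((-⅔ - 450) - 49) = -62 - (-1352/3 - 49) = -62 - 1*(-1499/3) = -62 + 1499/3 = 1313/3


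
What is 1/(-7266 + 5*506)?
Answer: -1/4736 ≈ -0.00021115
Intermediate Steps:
1/(-7266 + 5*506) = 1/(-7266 + 2530) = 1/(-4736) = -1/4736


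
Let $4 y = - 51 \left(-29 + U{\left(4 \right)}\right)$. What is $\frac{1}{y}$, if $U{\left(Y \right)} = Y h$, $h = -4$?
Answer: $\frac{4}{2295} \approx 0.0017429$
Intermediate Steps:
$U{\left(Y \right)} = - 4 Y$ ($U{\left(Y \right)} = Y \left(-4\right) = - 4 Y$)
$y = \frac{2295}{4}$ ($y = \frac{\left(-51\right) \left(-29 - 16\right)}{4} = \frac{\left(-51\right) \left(-45\right)}{4} = \frac{1}{4} \cdot 2295 = \frac{2295}{4} \approx 573.75$)
$\frac{1}{y} = \frac{1}{\frac{2295}{4}} = \frac{4}{2295}$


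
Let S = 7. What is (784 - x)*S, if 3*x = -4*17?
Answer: 16940/3 ≈ 5646.7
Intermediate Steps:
x = -68/3 (x = (-4*17)/3 = (⅓)*(-68) = -68/3 ≈ -22.667)
(784 - x)*S = (784 - 1*(-68/3))*7 = (784 + 68/3)*7 = (2420/3)*7 = 16940/3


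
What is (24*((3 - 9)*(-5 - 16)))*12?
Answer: 36288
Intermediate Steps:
(24*((3 - 9)*(-5 - 16)))*12 = (24*(-6*(-21)))*12 = (24*126)*12 = 3024*12 = 36288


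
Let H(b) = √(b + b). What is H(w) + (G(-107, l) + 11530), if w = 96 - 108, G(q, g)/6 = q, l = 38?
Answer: 10888 + 2*I*√6 ≈ 10888.0 + 4.899*I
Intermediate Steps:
G(q, g) = 6*q
w = -12
H(b) = √2*√b (H(b) = √(2*b) = √2*√b)
H(w) + (G(-107, l) + 11530) = √2*√(-12) + (6*(-107) + 11530) = √2*(2*I*√3) + (-642 + 11530) = 2*I*√6 + 10888 = 10888 + 2*I*√6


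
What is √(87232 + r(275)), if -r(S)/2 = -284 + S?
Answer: 5*√3490 ≈ 295.38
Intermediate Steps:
r(S) = 568 - 2*S (r(S) = -2*(-284 + S) = 568 - 2*S)
√(87232 + r(275)) = √(87232 + (568 - 2*275)) = √(87232 + (568 - 550)) = √(87232 + 18) = √87250 = 5*√3490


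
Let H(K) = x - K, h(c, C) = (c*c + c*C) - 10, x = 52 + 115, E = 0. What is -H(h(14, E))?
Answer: 19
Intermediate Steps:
x = 167
h(c, C) = -10 + c² + C*c (h(c, C) = (c² + C*c) - 10 = -10 + c² + C*c)
H(K) = 167 - K
-H(h(14, E)) = -(167 - (-10 + 14² + 0*14)) = -(167 - (-10 + 196 + 0)) = -(167 - 1*186) = -(167 - 186) = -1*(-19) = 19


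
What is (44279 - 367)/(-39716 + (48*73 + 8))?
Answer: -10978/9051 ≈ -1.2129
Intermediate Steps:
(44279 - 367)/(-39716 + (48*73 + 8)) = 43912/(-39716 + (3504 + 8)) = 43912/(-39716 + 3512) = 43912/(-36204) = 43912*(-1/36204) = -10978/9051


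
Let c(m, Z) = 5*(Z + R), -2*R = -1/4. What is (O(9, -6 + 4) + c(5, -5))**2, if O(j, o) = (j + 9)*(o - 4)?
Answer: 1121481/64 ≈ 17523.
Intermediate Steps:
R = 1/8 (R = -(-1)/(2*4) = -1/2*(-1/4) = 1/8 ≈ 0.12500)
c(m, Z) = 5/8 + 5*Z (c(m, Z) = 5*(Z + 1/8) = 5*(1/8 + Z) = 5/8 + 5*Z)
O(j, o) = (-4 + o)*(9 + j) (O(j, o) = (9 + j)*(-4 + o) = (-4 + o)*(9 + j))
(O(9, -6 + 4) + c(5, -5))**2 = ((-36 - 4*9 + 9*(-6 + 4) + 9*(-6 + 4)) + (5/8 + 5*(-5)))**2 = ((-36 - 36 + 9*(-2) + 9*(-2)) + (5/8 - 25))**2 = ((-36 - 36 - 18 - 18) - 195/8)**2 = (-108 - 195/8)**2 = (-1059/8)**2 = 1121481/64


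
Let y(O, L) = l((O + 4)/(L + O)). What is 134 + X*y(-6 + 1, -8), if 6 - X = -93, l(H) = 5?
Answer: 629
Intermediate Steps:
y(O, L) = 5
X = 99 (X = 6 - 1*(-93) = 6 + 93 = 99)
134 + X*y(-6 + 1, -8) = 134 + 99*5 = 134 + 495 = 629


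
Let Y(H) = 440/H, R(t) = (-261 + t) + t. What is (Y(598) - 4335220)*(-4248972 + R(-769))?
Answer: 5509979273761760/299 ≈ 1.8428e+13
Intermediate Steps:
R(t) = -261 + 2*t
(Y(598) - 4335220)*(-4248972 + R(-769)) = (440/598 - 4335220)*(-4248972 + (-261 + 2*(-769))) = (440*(1/598) - 4335220)*(-4248972 + (-261 - 1538)) = (220/299 - 4335220)*(-4248972 - 1799) = -1296230560/299*(-4250771) = 5509979273761760/299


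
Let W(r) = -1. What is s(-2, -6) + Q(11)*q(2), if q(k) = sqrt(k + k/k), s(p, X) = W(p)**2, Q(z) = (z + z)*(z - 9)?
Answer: 1 + 44*sqrt(3) ≈ 77.210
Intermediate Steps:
Q(z) = 2*z*(-9 + z) (Q(z) = (2*z)*(-9 + z) = 2*z*(-9 + z))
s(p, X) = 1 (s(p, X) = (-1)**2 = 1)
q(k) = sqrt(1 + k) (q(k) = sqrt(k + 1) = sqrt(1 + k))
s(-2, -6) + Q(11)*q(2) = 1 + (2*11*(-9 + 11))*sqrt(1 + 2) = 1 + (2*11*2)*sqrt(3) = 1 + 44*sqrt(3)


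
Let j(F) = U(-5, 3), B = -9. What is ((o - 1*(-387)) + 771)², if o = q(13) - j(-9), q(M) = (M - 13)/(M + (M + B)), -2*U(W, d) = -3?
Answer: 5349969/4 ≈ 1.3375e+6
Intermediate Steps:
U(W, d) = 3/2 (U(W, d) = -½*(-3) = 3/2)
j(F) = 3/2
q(M) = (-13 + M)/(-9 + 2*M) (q(M) = (M - 13)/(M + (M - 9)) = (-13 + M)/(M + (-9 + M)) = (-13 + M)/(-9 + 2*M))
o = -3/2 (o = (-13 + 13)/(-9 + 2*13) - 1*3/2 = 0/(-9 + 26) - 3/2 = 0/17 - 3/2 = (1/17)*0 - 3/2 = 0 - 3/2 = -3/2 ≈ -1.5000)
((o - 1*(-387)) + 771)² = ((-3/2 - 1*(-387)) + 771)² = ((-3/2 + 387) + 771)² = (771/2 + 771)² = (2313/2)² = 5349969/4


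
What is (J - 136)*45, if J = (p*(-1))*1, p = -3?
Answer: -5985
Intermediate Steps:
J = 3 (J = -3*(-1)*1 = 3*1 = 3)
(J - 136)*45 = (3 - 136)*45 = -133*45 = -5985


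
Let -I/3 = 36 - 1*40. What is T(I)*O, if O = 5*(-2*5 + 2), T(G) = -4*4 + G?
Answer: 160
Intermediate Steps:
I = 12 (I = -3*(36 - 1*40) = -3*(36 - 40) = -3*(-4) = 12)
T(G) = -16 + G
O = -40 (O = 5*(-10 + 2) = 5*(-8) = -40)
T(I)*O = (-16 + 12)*(-40) = -4*(-40) = 160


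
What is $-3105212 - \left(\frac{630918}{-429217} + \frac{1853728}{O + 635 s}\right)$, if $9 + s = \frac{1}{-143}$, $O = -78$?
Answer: $- \frac{552415160549839678}{177917743189} \approx -3.1049 \cdot 10^{6}$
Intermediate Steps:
$s = - \frac{1288}{143}$ ($s = -9 + \frac{1}{-143} = -9 - \frac{1}{143} = - \frac{1288}{143} \approx -9.007$)
$-3105212 - \left(\frac{630918}{-429217} + \frac{1853728}{O + 635 s}\right) = -3105212 - \left(\frac{630918}{-429217} + \frac{1853728}{-78 + 635 \left(- \frac{1288}{143}\right)}\right) = -3105212 - \left(630918 \left(- \frac{1}{429217}\right) + \frac{1853728}{-78 - \frac{817880}{143}}\right) = -3105212 - \left(- \frac{630918}{429217} + \frac{1853728}{- \frac{829034}{143}}\right) = -3105212 - \left(- \frac{630918}{429217} + 1853728 \left(- \frac{143}{829034}\right)\right) = -3105212 - \left(- \frac{630918}{429217} - \frac{132541552}{414517}\right) = -3105212 - - \frac{57150613561390}{177917743189} = -3105212 + \frac{57150613561390}{177917743189} = - \frac{552415160549839678}{177917743189}$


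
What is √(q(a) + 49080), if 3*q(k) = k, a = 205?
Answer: √442335/3 ≈ 221.69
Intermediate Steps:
q(k) = k/3
√(q(a) + 49080) = √((⅓)*205 + 49080) = √(205/3 + 49080) = √(147445/3) = √442335/3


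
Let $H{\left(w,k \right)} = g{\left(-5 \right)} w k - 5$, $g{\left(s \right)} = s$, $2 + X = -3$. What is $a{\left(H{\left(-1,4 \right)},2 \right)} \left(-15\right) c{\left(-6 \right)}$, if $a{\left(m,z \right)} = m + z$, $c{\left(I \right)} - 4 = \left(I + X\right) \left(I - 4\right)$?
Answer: $-29070$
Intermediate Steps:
$X = -5$ ($X = -2 - 3 = -5$)
$H{\left(w,k \right)} = -5 - 5 k w$ ($H{\left(w,k \right)} = - 5 w k - 5 = - 5 k w - 5 = -5 - 5 k w$)
$c{\left(I \right)} = 4 + \left(-5 + I\right) \left(-4 + I\right)$ ($c{\left(I \right)} = 4 + \left(I - 5\right) \left(I - 4\right) = 4 + \left(-5 + I\right) \left(-4 + I\right)$)
$a{\left(H{\left(-1,4 \right)},2 \right)} \left(-15\right) c{\left(-6 \right)} = \left(\left(-5 - 20 \left(-1\right)\right) + 2\right) \left(-15\right) \left(24 + \left(-6\right)^{2} - -54\right) = \left(\left(-5 + 20\right) + 2\right) \left(-15\right) \left(24 + 36 + 54\right) = \left(15 + 2\right) \left(-15\right) 114 = 17 \left(-15\right) 114 = \left(-255\right) 114 = -29070$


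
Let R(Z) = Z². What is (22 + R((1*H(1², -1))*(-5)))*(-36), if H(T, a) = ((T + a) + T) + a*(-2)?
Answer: -8892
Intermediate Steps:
H(T, a) = -a + 2*T (H(T, a) = (a + 2*T) - 2*a = -a + 2*T)
(22 + R((1*H(1², -1))*(-5)))*(-36) = (22 + ((1*(-1*(-1) + 2*1²))*(-5))²)*(-36) = (22 + ((1*(1 + 2*1))*(-5))²)*(-36) = (22 + ((1*(1 + 2))*(-5))²)*(-36) = (22 + ((1*3)*(-5))²)*(-36) = (22 + (3*(-5))²)*(-36) = (22 + (-15)²)*(-36) = (22 + 225)*(-36) = 247*(-36) = -8892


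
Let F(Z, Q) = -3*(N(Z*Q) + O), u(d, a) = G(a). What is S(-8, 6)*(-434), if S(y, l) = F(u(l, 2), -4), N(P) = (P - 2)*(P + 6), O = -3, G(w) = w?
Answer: 22134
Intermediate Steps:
N(P) = (-2 + P)*(6 + P)
u(d, a) = a
F(Z, Q) = 45 - 12*Q*Z - 3*Q**2*Z**2 (F(Z, Q) = -3*((-12 + (Z*Q)**2 + 4*(Z*Q)) - 3) = -3*((-12 + (Q*Z)**2 + 4*(Q*Z)) - 3) = -3*((-12 + Q**2*Z**2 + 4*Q*Z) - 3) = -3*(-15 + Q**2*Z**2 + 4*Q*Z) = 45 - 12*Q*Z - 3*Q**2*Z**2)
S(y, l) = -51 (S(y, l) = 45 - 12*(-4)*2 - 3*(-4)**2*2**2 = 45 + 96 - 3*16*4 = 45 + 96 - 192 = -51)
S(-8, 6)*(-434) = -51*(-434) = 22134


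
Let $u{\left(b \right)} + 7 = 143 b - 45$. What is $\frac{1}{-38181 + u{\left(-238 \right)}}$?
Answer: $- \frac{1}{72267} \approx -1.3838 \cdot 10^{-5}$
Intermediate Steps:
$u{\left(b \right)} = -52 + 143 b$ ($u{\left(b \right)} = -7 + \left(143 b - 45\right) = -7 + \left(-45 + 143 b\right) = -52 + 143 b$)
$\frac{1}{-38181 + u{\left(-238 \right)}} = \frac{1}{-38181 + \left(-52 + 143 \left(-238\right)\right)} = \frac{1}{-38181 - 34086} = \frac{1}{-72267} = - \frac{1}{72267}$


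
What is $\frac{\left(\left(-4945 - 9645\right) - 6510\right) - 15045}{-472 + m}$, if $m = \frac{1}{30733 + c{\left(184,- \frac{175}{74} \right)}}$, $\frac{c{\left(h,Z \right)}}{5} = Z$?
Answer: $\frac{16434170043}{214605830} \approx 76.578$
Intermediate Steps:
$c{\left(h,Z \right)} = 5 Z$
$m = \frac{74}{2273367}$ ($m = \frac{1}{30733 + 5 \left(- \frac{175}{74}\right)} = \frac{1}{30733 - \frac{875}{74}} = \frac{1}{\frac{2273367}{74}} = \frac{74}{2273367} \approx 3.2551 \cdot 10^{-5}$)
$\frac{\left(\left(-4945 - 9645\right) - 6510\right) - 15045}{-472 + m} = \frac{\left(\left(-4945 - 9645\right) - 6510\right) - 15045}{-472 + \frac{74}{2273367}} = \frac{\left(-14590 - 6510\right) - 15045}{- \frac{1073029150}{2273367}} = \left(-21100 - 15045\right) \left(- \frac{2273367}{1073029150}\right) = \left(-36145\right) \left(- \frac{2273367}{1073029150}\right) = \frac{16434170043}{214605830}$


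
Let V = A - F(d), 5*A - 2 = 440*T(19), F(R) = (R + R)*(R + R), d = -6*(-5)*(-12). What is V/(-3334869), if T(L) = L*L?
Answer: 2433158/16674345 ≈ 0.14592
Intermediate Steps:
d = -360 (d = 30*(-12) = -360)
T(L) = L²
F(R) = 4*R² (F(R) = (2*R)*(2*R) = 4*R²)
A = 158842/5 (A = ⅖ + (440*19²)/5 = ⅖ + (440*361)/5 = ⅖ + (⅕)*158840 = ⅖ + 31768 = 158842/5 ≈ 31768.)
V = -2433158/5 (V = 158842/5 - 4*(-360)² = 158842/5 - 4*129600 = 158842/5 - 1*518400 = 158842/5 - 518400 = -2433158/5 ≈ -4.8663e+5)
V/(-3334869) = -2433158/5/(-3334869) = -2433158/5*(-1/3334869) = 2433158/16674345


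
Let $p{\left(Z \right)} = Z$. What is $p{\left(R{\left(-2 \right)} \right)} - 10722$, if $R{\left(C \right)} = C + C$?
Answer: $-10726$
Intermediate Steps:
$R{\left(C \right)} = 2 C$
$p{\left(R{\left(-2 \right)} \right)} - 10722 = 2 \left(-2\right) - 10722 = -4 - 10722 = -10726$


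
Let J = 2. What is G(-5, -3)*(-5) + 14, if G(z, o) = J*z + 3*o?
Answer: 109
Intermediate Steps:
G(z, o) = 2*z + 3*o
G(-5, -3)*(-5) + 14 = (2*(-5) + 3*(-3))*(-5) + 14 = (-10 - 9)*(-5) + 14 = -19*(-5) + 14 = 95 + 14 = 109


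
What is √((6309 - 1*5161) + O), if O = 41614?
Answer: √42762 ≈ 206.79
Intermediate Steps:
√((6309 - 1*5161) + O) = √((6309 - 1*5161) + 41614) = √((6309 - 5161) + 41614) = √(1148 + 41614) = √42762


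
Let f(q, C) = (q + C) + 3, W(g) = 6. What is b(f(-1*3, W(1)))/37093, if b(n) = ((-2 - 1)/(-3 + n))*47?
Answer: -47/37093 ≈ -0.0012671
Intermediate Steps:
f(q, C) = 3 + C + q (f(q, C) = (C + q) + 3 = 3 + C + q)
b(n) = -141/(-3 + n) (b(n) = -3/(-3 + n)*47 = -141/(-3 + n))
b(f(-1*3, W(1)))/37093 = -141/(-3 + (3 + 6 - 1*3))/37093 = -141/(-3 + (3 + 6 - 3))*(1/37093) = -141/(-3 + 6)*(1/37093) = -141/3*(1/37093) = -141*⅓*(1/37093) = -47*1/37093 = -47/37093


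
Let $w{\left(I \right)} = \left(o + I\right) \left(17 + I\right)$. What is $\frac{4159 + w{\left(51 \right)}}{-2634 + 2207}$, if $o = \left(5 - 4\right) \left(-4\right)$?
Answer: $- \frac{7355}{427} \approx -17.225$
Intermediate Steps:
$o = -4$ ($o = 1 \left(-4\right) = -4$)
$w{\left(I \right)} = \left(-4 + I\right) \left(17 + I\right)$
$\frac{4159 + w{\left(51 \right)}}{-2634 + 2207} = \frac{4159 + \left(-68 + 51^{2} + 13 \cdot 51\right)}{-2634 + 2207} = \frac{4159 + \left(-68 + 2601 + 663\right)}{-427} = \left(4159 + 3196\right) \left(- \frac{1}{427}\right) = 7355 \left(- \frac{1}{427}\right) = - \frac{7355}{427}$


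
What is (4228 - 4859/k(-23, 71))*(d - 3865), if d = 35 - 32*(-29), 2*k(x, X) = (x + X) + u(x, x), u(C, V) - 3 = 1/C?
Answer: -3432849801/293 ≈ -1.1716e+7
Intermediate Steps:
u(C, V) = 3 + 1/C
k(x, X) = 3/2 + X/2 + x/2 + 1/(2*x) (k(x, X) = ((x + X) + (3 + 1/x))/2 = ((X + x) + (3 + 1/x))/2 = (3 + X + x + 1/x)/2 = 3/2 + X/2 + x/2 + 1/(2*x))
d = 963 (d = 35 + 928 = 963)
(4228 - 4859/k(-23, 71))*(d - 3865) = (4228 - 4859*(-46/(1 + 3*(-23) - 23*(71 - 23))))*(963 - 3865) = (4228 - 4859*(-46/(1 - 69 - 23*48)))*(-2902) = (4228 - 4859*(-46/(1 - 69 - 1104)))*(-2902) = (4228 - 4859/((1/2)*(-1/23)*(-1172)))*(-2902) = (4228 - 4859/586/23)*(-2902) = (4228 - 4859*23/586)*(-2902) = (4228 - 111757/586)*(-2902) = (2365851/586)*(-2902) = -3432849801/293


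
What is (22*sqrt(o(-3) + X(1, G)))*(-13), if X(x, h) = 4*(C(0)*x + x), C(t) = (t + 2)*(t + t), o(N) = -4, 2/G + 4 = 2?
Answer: 0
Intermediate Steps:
G = -1 (G = 2/(-4 + 2) = 2/(-2) = 2*(-1/2) = -1)
C(t) = 2*t*(2 + t) (C(t) = (2 + t)*(2*t) = 2*t*(2 + t))
X(x, h) = 4*x (X(x, h) = 4*((2*0*(2 + 0))*x + x) = 4*((2*0*2)*x + x) = 4*(0*x + x) = 4*(0 + x) = 4*x)
(22*sqrt(o(-3) + X(1, G)))*(-13) = (22*sqrt(-4 + 4*1))*(-13) = (22*sqrt(-4 + 4))*(-13) = (22*sqrt(0))*(-13) = (22*0)*(-13) = 0*(-13) = 0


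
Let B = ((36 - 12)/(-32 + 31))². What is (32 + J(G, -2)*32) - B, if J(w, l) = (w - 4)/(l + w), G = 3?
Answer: -576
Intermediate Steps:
J(w, l) = (-4 + w)/(l + w)
B = 576 (B = (24/(-1))² = (24*(-1))² = (-24)² = 576)
(32 + J(G, -2)*32) - B = (32 + ((-4 + 3)/(-2 + 3))*32) - 1*576 = (32 + (-1/1)*32) - 576 = (32 + (1*(-1))*32) - 576 = (32 - 1*32) - 576 = (32 - 32) - 576 = 0 - 576 = -576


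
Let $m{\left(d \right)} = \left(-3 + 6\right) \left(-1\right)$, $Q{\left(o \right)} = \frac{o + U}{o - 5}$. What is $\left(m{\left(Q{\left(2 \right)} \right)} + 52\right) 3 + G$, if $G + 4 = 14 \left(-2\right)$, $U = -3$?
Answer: $115$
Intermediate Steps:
$Q{\left(o \right)} = \frac{-3 + o}{-5 + o}$ ($Q{\left(o \right)} = \frac{o - 3}{o - 5} = \frac{-3 + o}{-5 + o}$)
$m{\left(d \right)} = -3$ ($m{\left(d \right)} = 3 \left(-1\right) = -3$)
$G = -32$ ($G = -4 + 14 \left(-2\right) = -4 - 28 = -32$)
$\left(m{\left(Q{\left(2 \right)} \right)} + 52\right) 3 + G = \left(-3 + 52\right) 3 - 32 = 49 \cdot 3 - 32 = 147 - 32 = 115$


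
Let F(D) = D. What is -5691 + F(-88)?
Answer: -5779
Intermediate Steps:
-5691 + F(-88) = -5691 - 88 = -5779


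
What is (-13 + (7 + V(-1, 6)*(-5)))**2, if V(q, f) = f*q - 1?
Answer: 841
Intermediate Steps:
V(q, f) = -1 + f*q
(-13 + (7 + V(-1, 6)*(-5)))**2 = (-13 + (7 + (-1 + 6*(-1))*(-5)))**2 = (-13 + (7 + (-1 - 6)*(-5)))**2 = (-13 + (7 - 7*(-5)))**2 = (-13 + (7 + 35))**2 = (-13 + 42)**2 = 29**2 = 841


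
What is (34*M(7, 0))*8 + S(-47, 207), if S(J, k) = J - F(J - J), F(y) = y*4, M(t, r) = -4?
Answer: -1135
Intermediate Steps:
F(y) = 4*y
S(J, k) = J (S(J, k) = J - 4*(J - J) = J - 4*0 = J - 1*0 = J + 0 = J)
(34*M(7, 0))*8 + S(-47, 207) = (34*(-4))*8 - 47 = -136*8 - 47 = -1088 - 47 = -1135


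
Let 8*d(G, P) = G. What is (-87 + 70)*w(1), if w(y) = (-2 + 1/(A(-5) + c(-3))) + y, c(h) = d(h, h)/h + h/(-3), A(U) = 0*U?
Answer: 17/9 ≈ 1.8889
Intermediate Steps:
d(G, P) = G/8
A(U) = 0
c(h) = ⅛ - h/3 (c(h) = (h/8)/h + h/(-3) = ⅛ + h*(-⅓) = ⅛ - h/3)
w(y) = -10/9 + y (w(y) = (-2 + 1/(0 + (⅛ - ⅓*(-3)))) + y = (-2 + 1/(0 + (⅛ + 1))) + y = (-2 + 1/(0 + 9/8)) + y = (-2 + 1/(9/8)) + y = (-2 + 8/9) + y = -10/9 + y)
(-87 + 70)*w(1) = (-87 + 70)*(-10/9 + 1) = -17*(-⅑) = 17/9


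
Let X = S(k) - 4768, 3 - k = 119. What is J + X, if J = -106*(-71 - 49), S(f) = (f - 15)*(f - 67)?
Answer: 31925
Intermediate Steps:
k = -116 (k = 3 - 1*119 = 3 - 119 = -116)
S(f) = (-67 + f)*(-15 + f) (S(f) = (-15 + f)*(-67 + f) = (-67 + f)*(-15 + f))
X = 19205 (X = (1005 + (-116)² - 82*(-116)) - 4768 = (1005 + 13456 + 9512) - 4768 = 23973 - 4768 = 19205)
J = 12720 (J = -106*(-120) = 12720)
J + X = 12720 + 19205 = 31925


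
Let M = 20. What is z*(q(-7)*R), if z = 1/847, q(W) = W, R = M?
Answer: -20/121 ≈ -0.16529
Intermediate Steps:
R = 20
z = 1/847 ≈ 0.0011806
z*(q(-7)*R) = (-7*20)/847 = (1/847)*(-140) = -20/121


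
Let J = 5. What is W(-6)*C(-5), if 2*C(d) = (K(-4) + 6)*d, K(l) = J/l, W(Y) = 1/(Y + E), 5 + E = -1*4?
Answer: 19/24 ≈ 0.79167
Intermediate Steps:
E = -9 (E = -5 - 1*4 = -5 - 4 = -9)
W(Y) = 1/(-9 + Y) (W(Y) = 1/(Y - 9) = 1/(-9 + Y))
K(l) = 5/l
C(d) = 19*d/8 (C(d) = ((5/(-4) + 6)*d)/2 = ((5*(-¼) + 6)*d)/2 = ((-5/4 + 6)*d)/2 = (19*d/4)/2 = 19*d/8)
W(-6)*C(-5) = ((19/8)*(-5))/(-9 - 6) = -95/8/(-15) = -1/15*(-95/8) = 19/24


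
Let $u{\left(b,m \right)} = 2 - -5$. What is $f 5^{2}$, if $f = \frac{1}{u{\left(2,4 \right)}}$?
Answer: $\frac{25}{7} \approx 3.5714$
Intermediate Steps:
$u{\left(b,m \right)} = 7$ ($u{\left(b,m \right)} = 2 + 5 = 7$)
$f = \frac{1}{7} \approx 0.14286$
$f 5^{2} = \frac{5^{2}}{7} = \frac{1}{7} \cdot 25 = \frac{25}{7}$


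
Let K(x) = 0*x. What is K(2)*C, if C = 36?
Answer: 0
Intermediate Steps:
K(x) = 0
K(2)*C = 0*36 = 0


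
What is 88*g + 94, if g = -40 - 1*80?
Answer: -10466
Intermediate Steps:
g = -120 (g = -40 - 80 = -120)
88*g + 94 = 88*(-120) + 94 = -10560 + 94 = -10466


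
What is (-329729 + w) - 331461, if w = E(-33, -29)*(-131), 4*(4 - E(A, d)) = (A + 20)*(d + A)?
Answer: -1270635/2 ≈ -6.3532e+5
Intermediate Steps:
E(A, d) = 4 - (20 + A)*(A + d)/4 (E(A, d) = 4 - (A + 20)*(d + A)/4 = 4 - (20 + A)*(A + d)/4)
w = 51745/2 (w = (4 - 5*(-33) - 5*(-29) - ¼*(-33)² - ¼*(-33)*(-29))*(-131) = (4 + 165 + 145 - ¼*1089 - 957/4)*(-131) = (4 + 165 + 145 - 1089/4 - 957/4)*(-131) = -395/2*(-131) = 51745/2 ≈ 25873.)
(-329729 + w) - 331461 = (-329729 + 51745/2) - 331461 = -607713/2 - 331461 = -1270635/2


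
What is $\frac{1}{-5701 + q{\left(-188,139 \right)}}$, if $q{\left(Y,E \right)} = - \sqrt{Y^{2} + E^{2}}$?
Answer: $- \frac{5701}{32446736} + \frac{29 \sqrt{65}}{32446736} \approx -0.0001685$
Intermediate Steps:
$q{\left(Y,E \right)} = - \sqrt{E^{2} + Y^{2}}$
$\frac{1}{-5701 + q{\left(-188,139 \right)}} = \frac{1}{-5701 - \sqrt{139^{2} + \left(-188\right)^{2}}} = \frac{1}{-5701 - \sqrt{19321 + 35344}} = \frac{1}{-5701 - \sqrt{54665}} = \frac{1}{-5701 - 29 \sqrt{65}}$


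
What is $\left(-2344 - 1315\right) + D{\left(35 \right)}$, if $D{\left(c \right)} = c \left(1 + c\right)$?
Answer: $-2399$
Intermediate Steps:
$\left(-2344 - 1315\right) + D{\left(35 \right)} = \left(-2344 - 1315\right) + 35 \left(1 + 35\right) = \left(-2344 - 1315\right) + 35 \cdot 36 = \left(-2344 - 1315\right) + 1260 = -3659 + 1260 = -2399$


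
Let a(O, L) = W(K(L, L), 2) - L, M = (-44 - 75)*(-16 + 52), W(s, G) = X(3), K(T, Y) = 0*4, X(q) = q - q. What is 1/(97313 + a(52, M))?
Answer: 1/101597 ≈ 9.8428e-6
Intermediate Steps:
X(q) = 0
K(T, Y) = 0
W(s, G) = 0
M = -4284 (M = -119*36 = -4284)
a(O, L) = -L (a(O, L) = 0 - L = -L)
1/(97313 + a(52, M)) = 1/(97313 - 1*(-4284)) = 1/(97313 + 4284) = 1/101597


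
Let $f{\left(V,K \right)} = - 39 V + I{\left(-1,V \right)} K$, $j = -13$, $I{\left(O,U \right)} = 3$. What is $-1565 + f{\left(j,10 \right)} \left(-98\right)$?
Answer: $-54191$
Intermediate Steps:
$f{\left(V,K \right)} = - 39 V + 3 K$
$-1565 + f{\left(j,10 \right)} \left(-98\right) = -1565 + \left(\left(-39\right) \left(-13\right) + 3 \cdot 10\right) \left(-98\right) = -1565 + \left(507 + 30\right) \left(-98\right) = -1565 + 537 \left(-98\right) = -1565 - 52626 = -54191$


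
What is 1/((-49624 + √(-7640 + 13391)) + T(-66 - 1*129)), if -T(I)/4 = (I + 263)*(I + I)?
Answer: 56456/3187274185 - 9*√71/3187274185 ≈ 1.7689e-5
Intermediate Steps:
T(I) = -8*I*(263 + I) (T(I) = -4*(I + 263)*(I + I) = -4*(263 + I)*2*I = -8*I*(263 + I))
1/((-49624 + √(-7640 + 13391)) + T(-66 - 1*129)) = 1/((-49624 + √(-7640 + 13391)) - 8*(-66 - 1*129)*(263 + (-66 - 1*129))) = 1/((-49624 + √5751) - 8*(-66 - 129)*(263 + (-66 - 129))) = 1/((-49624 + 9*√71) - 8*(-195)*(263 - 195)) = 1/((-49624 + 9*√71) - 8*(-195)*68) = 1/((-49624 + 9*√71) + 106080) = 1/(56456 + 9*√71)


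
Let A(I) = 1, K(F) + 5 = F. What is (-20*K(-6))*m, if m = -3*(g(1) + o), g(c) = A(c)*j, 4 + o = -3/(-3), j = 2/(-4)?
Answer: 2310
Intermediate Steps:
K(F) = -5 + F
j = -½ (j = 2*(-¼) = -½ ≈ -0.50000)
o = -3 (o = -4 - 3/(-3) = -4 - 3*(-⅓) = -4 + 1 = -3)
g(c) = -½ (g(c) = 1*(-½) = -½)
m = 21/2 (m = -3*(-½ - 3) = -3*(-7/2) = 21/2 ≈ 10.500)
(-20*K(-6))*m = -20*(-5 - 6)*(21/2) = -20*(-11)*(21/2) = 220*(21/2) = 2310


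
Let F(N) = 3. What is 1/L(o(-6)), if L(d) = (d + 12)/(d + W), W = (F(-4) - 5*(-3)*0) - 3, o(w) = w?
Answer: -1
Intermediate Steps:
W = 0 (W = (3 - 5*(-3)*0) - 3 = (3 + 15*0) - 3 = (3 + 0) - 3 = 3 - 3 = 0)
L(d) = (12 + d)/d (L(d) = (d + 12)/(d + 0) = (12 + d)/d)
1/L(o(-6)) = 1/((12 - 6)/(-6)) = 1/(-⅙*6) = 1/(-1) = -1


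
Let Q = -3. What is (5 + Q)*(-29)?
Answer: -58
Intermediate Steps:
(5 + Q)*(-29) = (5 - 3)*(-29) = 2*(-29) = -58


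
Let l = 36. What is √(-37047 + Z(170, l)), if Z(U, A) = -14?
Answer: I*√37061 ≈ 192.51*I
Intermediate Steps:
√(-37047 + Z(170, l)) = √(-37047 - 14) = √(-37061) = I*√37061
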